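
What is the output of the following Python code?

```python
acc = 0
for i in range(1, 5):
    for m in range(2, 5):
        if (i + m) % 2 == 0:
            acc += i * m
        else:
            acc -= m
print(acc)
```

i=1,m=2: odd sum, acc = 0-2 = -2
i=1,m=3: even sum, acc = (-2)+3 = 1
i=1,m=4: odd sum, acc = 1-4 = -3
i=2,m=2: even sum, acc = (-3)+4 = 1
i=2,m=3: odd sum, acc = 1-3 = -2
i=2,m=4: even sum, acc = (-2)+8 = 6
i=3,m=2: odd sum, acc = 6-2 = 4
i=3,m=3: even sum, acc = 4+9 = 13
i=3,m=4: odd sum, acc = 13-4 = 9
i=4,m=2: even sum, acc = 9+8 = 17
i=4,m=3: odd sum, acc = 17-3 = 14
i=4,m=4: even sum, acc = 14+16 = 30

30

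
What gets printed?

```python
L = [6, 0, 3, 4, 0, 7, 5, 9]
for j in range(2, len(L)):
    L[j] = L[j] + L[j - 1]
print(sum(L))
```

j=2: L[2] = 3+0 = 3 → [6, 0, 3, 4, 0, 7, 5, 9]
j=3: L[3] = 4+3 = 7 → [6, 0, 3, 7, 0, 7, 5, 9]
j=4: L[4] = 0+7 = 7 → [6, 0, 3, 7, 7, 7, 5, 9]
j=5: L[5] = 7+7 = 14 → [6, 0, 3, 7, 7, 14, 5, 9]
j=6: L[6] = 5+14 = 19 → [6, 0, 3, 7, 7, 14, 19, 9]
j=7: L[7] = 9+19 = 28 → [6, 0, 3, 7, 7, 14, 19, 28]
sum = 84

84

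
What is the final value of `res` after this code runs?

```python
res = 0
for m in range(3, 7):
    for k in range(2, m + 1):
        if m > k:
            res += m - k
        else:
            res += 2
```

m=3,k=2: 3>2, res = 0+1 = 1
m=3,k=3: not 3>3, res = 1+2 = 3
m=4,k=2: 4>2, res = 3+2 = 5
m=4,k=3: 4>3, res = 5+1 = 6
m=4,k=4: not 4>4, res = 6+2 = 8
m=5,k=2: 5>2, res = 8+3 = 11
m=5,k=3: 5>3, res = 11+2 = 13
m=5,k=4: 5>4, res = 13+1 = 14
m=5,k=5: not 5>5, res = 14+2 = 16
m=6,k=2: 6>2, res = 16+4 = 20
m=6,k=3: 6>3, res = 20+3 = 23
m=6,k=4: 6>4, res = 23+2 = 25
m=6,k=5: 6>5, res = 25+1 = 26
m=6,k=6: not 6>6, res = 26+2 = 28

28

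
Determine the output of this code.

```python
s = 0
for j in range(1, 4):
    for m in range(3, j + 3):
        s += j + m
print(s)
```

36

j=1,m=3: s = 0+4 = 4
j=2,m=3: s = 4+5 = 9
j=2,m=4: s = 9+6 = 15
j=3,m=3: s = 15+6 = 21
j=3,m=4: s = 21+7 = 28
j=3,m=5: s = 28+8 = 36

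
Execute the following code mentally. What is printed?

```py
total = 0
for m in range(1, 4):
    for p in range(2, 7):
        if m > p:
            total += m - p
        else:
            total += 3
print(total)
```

m=1,p=2: not 1>2, total = 0+3 = 3
m=1,p=3: not 1>3, total = 3+3 = 6
m=1,p=4: not 1>4, total = 6+3 = 9
m=1,p=5: not 1>5, total = 9+3 = 12
m=1,p=6: not 1>6, total = 12+3 = 15
m=2,p=2: not 2>2, total = 15+3 = 18
m=2,p=3: not 2>3, total = 18+3 = 21
m=2,p=4: not 2>4, total = 21+3 = 24
m=2,p=5: not 2>5, total = 24+3 = 27
m=2,p=6: not 2>6, total = 27+3 = 30
m=3,p=2: 3>2, total = 30+1 = 31
m=3,p=3: not 3>3, total = 31+3 = 34
m=3,p=4: not 3>4, total = 34+3 = 37
m=3,p=5: not 3>5, total = 37+3 = 40
m=3,p=6: not 3>6, total = 40+3 = 43

43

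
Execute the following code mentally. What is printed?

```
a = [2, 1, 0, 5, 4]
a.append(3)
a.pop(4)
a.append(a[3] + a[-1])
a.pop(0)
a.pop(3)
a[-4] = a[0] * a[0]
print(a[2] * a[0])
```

5

append 3 → [2, 1, 0, 5, 4, 3]
pop(4) removes 4 → [2, 1, 0, 5, 3]
append a[3]+a[-1] = 5+3 = 8 → [2, 1, 0, 5, 3, 8]
pop(0) removes 2 → [1, 0, 5, 3, 8]
pop(3) removes 3 → [1, 0, 5, 8]
a[-4] = a[0]*a[0] = 1*1 = 1 → [1, 0, 5, 8]
a[2]*a[0] = 5*1 = 5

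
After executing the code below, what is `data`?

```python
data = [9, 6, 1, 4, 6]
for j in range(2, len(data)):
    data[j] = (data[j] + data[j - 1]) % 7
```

[9, 6, 0, 4, 3]

j=2: data[2] = (1+6)%7 = 0 → [9, 6, 0, 4, 6]
j=3: data[3] = (4+0)%7 = 4 → [9, 6, 0, 4, 6]
j=4: data[4] = (6+4)%7 = 3 → [9, 6, 0, 4, 3]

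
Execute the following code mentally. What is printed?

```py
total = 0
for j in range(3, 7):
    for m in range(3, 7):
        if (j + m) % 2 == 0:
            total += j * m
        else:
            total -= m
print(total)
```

128

j=3,m=3: even sum, total = 0+9 = 9
j=3,m=4: odd sum, total = 9-4 = 5
j=3,m=5: even sum, total = 5+15 = 20
j=3,m=6: odd sum, total = 20-6 = 14
j=4,m=3: odd sum, total = 14-3 = 11
j=4,m=4: even sum, total = 11+16 = 27
j=4,m=5: odd sum, total = 27-5 = 22
j=4,m=6: even sum, total = 22+24 = 46
j=5,m=3: even sum, total = 46+15 = 61
j=5,m=4: odd sum, total = 61-4 = 57
j=5,m=5: even sum, total = 57+25 = 82
j=5,m=6: odd sum, total = 82-6 = 76
j=6,m=3: odd sum, total = 76-3 = 73
j=6,m=4: even sum, total = 73+24 = 97
j=6,m=5: odd sum, total = 97-5 = 92
j=6,m=6: even sum, total = 92+36 = 128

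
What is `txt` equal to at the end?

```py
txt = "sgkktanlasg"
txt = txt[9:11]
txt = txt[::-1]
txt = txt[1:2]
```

slice [9:11] → 'sg'
reverse → 'gs'
slice [1:2] → 's'

's'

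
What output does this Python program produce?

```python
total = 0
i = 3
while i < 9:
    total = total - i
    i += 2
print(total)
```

i=3: total = 0-3 = -3
i=5: total = (-3)-5 = -8
i=7: total = (-8)-7 = -15

-15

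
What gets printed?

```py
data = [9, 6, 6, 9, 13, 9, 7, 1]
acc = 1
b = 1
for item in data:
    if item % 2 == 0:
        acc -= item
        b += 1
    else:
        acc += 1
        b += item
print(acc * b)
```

-255

item=9: not even, acc = 1+1 = 2; b=10
item=6: even, acc = 2-6 = -4; b=11
item=6: even, acc = (-4)-6 = -10; b=12
item=9: not even, acc = (-10)+1 = -9; b=21
item=13: not even, acc = (-9)+1 = -8; b=34
item=9: not even, acc = (-8)+1 = -7; b=43
item=7: not even, acc = (-7)+1 = -6; b=50
item=1: not even, acc = (-6)+1 = -5; b=51
acc*b = (-5)*51 = -255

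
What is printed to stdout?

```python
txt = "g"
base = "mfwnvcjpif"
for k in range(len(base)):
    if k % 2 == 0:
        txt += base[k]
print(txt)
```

k=0: add 'm' → 'gm'
k=1: skip
k=2: add 'w' → 'gmw'
k=3: skip
k=4: add 'v' → 'gmwv'
k=5: skip
k=6: add 'j' → 'gmwvj'
k=7: skip
k=8: add 'i' → 'gmwvji'
k=9: skip

gmwvji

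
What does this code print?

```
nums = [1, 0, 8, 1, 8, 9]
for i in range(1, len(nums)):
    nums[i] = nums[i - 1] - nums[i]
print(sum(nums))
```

i=1: nums[1] = 1-0 = 1 → [1, 1, 8, 1, 8, 9]
i=2: nums[2] = 1-8 = -7 → [1, 1, -7, 1, 8, 9]
i=3: nums[3] = (-7)-1 = -8 → [1, 1, -7, -8, 8, 9]
i=4: nums[4] = (-8)-8 = -16 → [1, 1, -7, -8, -16, 9]
i=5: nums[5] = (-16)-9 = -25 → [1, 1, -7, -8, -16, -25]
sum = -54

-54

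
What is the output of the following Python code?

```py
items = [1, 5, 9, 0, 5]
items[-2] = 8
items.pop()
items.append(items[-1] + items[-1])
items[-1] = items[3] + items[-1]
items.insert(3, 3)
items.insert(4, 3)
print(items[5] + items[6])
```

items[-2] = 8 → [1, 5, 9, 8, 5]
pop() removes 5 → [1, 5, 9, 8]
append items[-1]+items[-1] = 8+8 = 16 → [1, 5, 9, 8, 16]
items[-1] = items[3]+items[-1] = 8+16 = 24 → [1, 5, 9, 8, 24]
insert 3 at 3 → [1, 5, 9, 3, 8, 24]
insert 3 at 4 → [1, 5, 9, 3, 3, 8, 24]
items[5]+items[6] = 8+24 = 32

32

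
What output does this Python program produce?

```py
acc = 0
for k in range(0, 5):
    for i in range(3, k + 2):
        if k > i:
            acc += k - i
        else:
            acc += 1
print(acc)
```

6

k=2,i=3: not 2>3, acc = 0+1 = 1
k=3,i=3: not 3>3, acc = 1+1 = 2
k=3,i=4: not 3>4, acc = 2+1 = 3
k=4,i=3: 4>3, acc = 3+1 = 4
k=4,i=4: not 4>4, acc = 4+1 = 5
k=4,i=5: not 4>5, acc = 5+1 = 6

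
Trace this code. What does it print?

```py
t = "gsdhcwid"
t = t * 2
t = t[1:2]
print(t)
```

s

repeat ×2 → 'gsdhcwidgsdhcwid'
slice [1:2] → 's'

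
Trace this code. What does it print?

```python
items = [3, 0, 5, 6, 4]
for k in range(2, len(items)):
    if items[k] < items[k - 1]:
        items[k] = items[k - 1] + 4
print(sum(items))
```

k=2: 5>=0, unchanged → [3, 0, 5, 6, 4]
k=3: 6>=5, unchanged → [3, 0, 5, 6, 4]
k=4: 4<6, items[4] = 6+4 = 10 → [3, 0, 5, 6, 10]
sum = 24

24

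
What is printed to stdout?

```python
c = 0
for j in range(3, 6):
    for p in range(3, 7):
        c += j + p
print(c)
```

102

j=3,p=3: c = 0+6 = 6
j=3,p=4: c = 6+7 = 13
j=3,p=5: c = 13+8 = 21
j=3,p=6: c = 21+9 = 30
j=4,p=3: c = 30+7 = 37
j=4,p=4: c = 37+8 = 45
j=4,p=5: c = 45+9 = 54
j=4,p=6: c = 54+10 = 64
j=5,p=3: c = 64+8 = 72
j=5,p=4: c = 72+9 = 81
j=5,p=5: c = 81+10 = 91
j=5,p=6: c = 91+11 = 102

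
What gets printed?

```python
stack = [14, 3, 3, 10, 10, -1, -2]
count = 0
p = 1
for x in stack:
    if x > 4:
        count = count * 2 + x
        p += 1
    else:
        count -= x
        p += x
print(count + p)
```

x=14: >4, count = 0*2+14 = 14; p=2
x=3: not >4, count = 14-3 = 11; p=5
x=3: not >4, count = 11-3 = 8; p=8
x=10: >4, count = 8*2+10 = 26; p=9
x=10: >4, count = 26*2+10 = 62; p=10
x=-1: not >4, count = 62-(-1) = 63; p=9
x=-2: not >4, count = 63-(-2) = 65; p=7
count+p = 65+7 = 72

72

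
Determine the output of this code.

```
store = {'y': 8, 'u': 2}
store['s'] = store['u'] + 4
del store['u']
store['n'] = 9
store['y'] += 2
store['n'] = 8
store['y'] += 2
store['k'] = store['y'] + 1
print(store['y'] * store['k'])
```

store['s'] = store['u']+4 = 6 → {'y': 8, 'u': 2, 's': 6}
del 'u' → {'y': 8, 's': 6}
store['n'] = 9 → {'y': 8, 's': 6, 'n': 9}
store['y'] = 8+2 = 10 → {'y': 10, 's': 6, 'n': 9}
store['n'] = 8 → {'y': 10, 's': 6, 'n': 8}
store['y'] = 10+2 = 12 → {'y': 12, 's': 6, 'n': 8}
store['k'] = store['y']+1 = 13 → {'y': 12, 's': 6, 'n': 8, 'k': 13}
store['y']*store['k'] = 12*13 = 156

156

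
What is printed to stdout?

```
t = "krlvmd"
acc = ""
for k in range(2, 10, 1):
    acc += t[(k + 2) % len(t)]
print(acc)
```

k=2: add t[4]='m' → 'm'
k=3: add t[5]='d' → 'md'
k=4: add t[0]='k' → 'mdk'
k=5: add t[1]='r' → 'mdkr'
k=6: add t[2]='l' → 'mdkrl'
k=7: add t[3]='v' → 'mdkrlv'
k=8: add t[4]='m' → 'mdkrlvm'
k=9: add t[5]='d' → 'mdkrlvmd'

mdkrlvmd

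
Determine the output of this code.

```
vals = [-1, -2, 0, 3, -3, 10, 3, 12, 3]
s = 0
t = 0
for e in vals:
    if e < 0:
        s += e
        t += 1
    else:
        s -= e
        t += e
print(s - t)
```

-71

e=-1: <0, s = 0+(-1) = -1; t=1
e=-2: <0, s = (-1)+(-2) = -3; t=2
e=0: not <0, s = (-3)-0 = -3; t=2
e=3: not <0, s = (-3)-3 = -6; t=5
e=-3: <0, s = (-6)+(-3) = -9; t=6
e=10: not <0, s = (-9)-10 = -19; t=16
e=3: not <0, s = (-19)-3 = -22; t=19
e=12: not <0, s = (-22)-12 = -34; t=31
e=3: not <0, s = (-34)-3 = -37; t=34
s-t = (-37)-34 = -71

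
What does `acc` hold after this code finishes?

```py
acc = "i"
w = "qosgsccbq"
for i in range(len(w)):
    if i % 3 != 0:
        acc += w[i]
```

'iosscbq'

i=0: skip
i=1: add 'o' → 'io'
i=2: add 's' → 'ios'
i=3: skip
i=4: add 's' → 'ioss'
i=5: add 'c' → 'iossc'
i=6: skip
i=7: add 'b' → 'iosscb'
i=8: add 'q' → 'iosscbq'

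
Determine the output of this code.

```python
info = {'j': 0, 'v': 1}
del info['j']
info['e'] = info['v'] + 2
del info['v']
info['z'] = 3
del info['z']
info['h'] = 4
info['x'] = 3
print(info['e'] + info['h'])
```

7

del 'j' → {'v': 1}
info['e'] = info['v']+2 = 3 → {'v': 1, 'e': 3}
del 'v' → {'e': 3}
info['z'] = 3 → {'e': 3, 'z': 3}
del 'z' → {'e': 3}
info['h'] = 4 → {'e': 3, 'h': 4}
info['x'] = 3 → {'e': 3, 'h': 4, 'x': 3}
info['e']+info['h'] = 3+4 = 7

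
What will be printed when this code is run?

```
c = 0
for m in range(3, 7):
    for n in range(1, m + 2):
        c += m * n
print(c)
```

363

m=3,n=1: c = 0+3 = 3
m=3,n=2: c = 3+6 = 9
m=3,n=3: c = 9+9 = 18
m=3,n=4: c = 18+12 = 30
m=4,n=1: c = 30+4 = 34
m=4,n=2: c = 34+8 = 42
m=4,n=3: c = 42+12 = 54
m=4,n=4: c = 54+16 = 70
m=4,n=5: c = 70+20 = 90
m=5,n=1: c = 90+5 = 95
m=5,n=2: c = 95+10 = 105
m=5,n=3: c = 105+15 = 120
m=5,n=4: c = 120+20 = 140
m=5,n=5: c = 140+25 = 165
m=5,n=6: c = 165+30 = 195
m=6,n=1: c = 195+6 = 201
m=6,n=2: c = 201+12 = 213
m=6,n=3: c = 213+18 = 231
m=6,n=4: c = 231+24 = 255
m=6,n=5: c = 255+30 = 285
m=6,n=6: c = 285+36 = 321
m=6,n=7: c = 321+42 = 363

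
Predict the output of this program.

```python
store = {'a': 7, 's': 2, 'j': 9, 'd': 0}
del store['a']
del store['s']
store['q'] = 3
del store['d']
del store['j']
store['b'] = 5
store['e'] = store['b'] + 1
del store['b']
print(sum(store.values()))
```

9

del 'a' → {'s': 2, 'j': 9, 'd': 0}
del 's' → {'j': 9, 'd': 0}
store['q'] = 3 → {'j': 9, 'd': 0, 'q': 3}
del 'd' → {'j': 9, 'q': 3}
del 'j' → {'q': 3}
store['b'] = 5 → {'q': 3, 'b': 5}
store['e'] = store['b']+1 = 6 → {'q': 3, 'b': 5, 'e': 6}
del 'b' → {'q': 3, 'e': 6}
sum of values = 9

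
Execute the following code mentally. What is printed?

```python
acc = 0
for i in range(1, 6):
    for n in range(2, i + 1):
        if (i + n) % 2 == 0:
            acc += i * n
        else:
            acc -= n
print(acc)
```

66

i=2,n=2: even sum, acc = 0+4 = 4
i=3,n=2: odd sum, acc = 4-2 = 2
i=3,n=3: even sum, acc = 2+9 = 11
i=4,n=2: even sum, acc = 11+8 = 19
i=4,n=3: odd sum, acc = 19-3 = 16
i=4,n=4: even sum, acc = 16+16 = 32
i=5,n=2: odd sum, acc = 32-2 = 30
i=5,n=3: even sum, acc = 30+15 = 45
i=5,n=4: odd sum, acc = 45-4 = 41
i=5,n=5: even sum, acc = 41+25 = 66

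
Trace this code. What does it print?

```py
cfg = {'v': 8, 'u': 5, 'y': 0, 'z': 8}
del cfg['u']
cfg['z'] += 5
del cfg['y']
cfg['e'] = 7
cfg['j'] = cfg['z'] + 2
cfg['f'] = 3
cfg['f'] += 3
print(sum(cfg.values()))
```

del 'u' → {'v': 8, 'y': 0, 'z': 8}
cfg['z'] = 8+5 = 13 → {'v': 8, 'y': 0, 'z': 13}
del 'y' → {'v': 8, 'z': 13}
cfg['e'] = 7 → {'v': 8, 'z': 13, 'e': 7}
cfg['j'] = cfg['z']+2 = 15 → {'v': 8, 'z': 13, 'e': 7, 'j': 15}
cfg['f'] = 3 → {'v': 8, 'z': 13, 'e': 7, 'j': 15, 'f': 3}
cfg['f'] = 3+3 = 6 → {'v': 8, 'z': 13, 'e': 7, 'j': 15, 'f': 6}
sum of values = 49

49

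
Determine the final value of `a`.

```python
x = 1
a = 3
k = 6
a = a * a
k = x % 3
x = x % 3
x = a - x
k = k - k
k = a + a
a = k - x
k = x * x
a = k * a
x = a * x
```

640

a = 3*3 = 9
k = 1%3 = 1
x = 1%3 = 1
x = 9-1 = 8
k = 1-1 = 0
k = 9+9 = 18
a = 18-8 = 10
k = 8*8 = 64
a = 64*10 = 640
x = 640*8 = 5120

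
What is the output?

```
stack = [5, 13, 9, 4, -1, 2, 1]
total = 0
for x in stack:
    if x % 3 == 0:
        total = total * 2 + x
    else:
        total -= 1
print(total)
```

1

x=5: not %3==0, total = 0-1 = -1
x=13: not %3==0, total = (-1)-1 = -2
x=9: %3==0, total = (-2)*2+9 = 5
x=4: not %3==0, total = 5-1 = 4
x=-1: not %3==0, total = 4-1 = 3
x=2: not %3==0, total = 3-1 = 2
x=1: not %3==0, total = 2-1 = 1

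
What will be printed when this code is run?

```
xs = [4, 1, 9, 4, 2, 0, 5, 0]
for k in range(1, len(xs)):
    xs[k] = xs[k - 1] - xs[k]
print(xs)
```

k=1: xs[1] = 4-1 = 3 → [4, 3, 9, 4, 2, 0, 5, 0]
k=2: xs[2] = 3-9 = -6 → [4, 3, -6, 4, 2, 0, 5, 0]
k=3: xs[3] = (-6)-4 = -10 → [4, 3, -6, -10, 2, 0, 5, 0]
k=4: xs[4] = (-10)-2 = -12 → [4, 3, -6, -10, -12, 0, 5, 0]
k=5: xs[5] = (-12)-0 = -12 → [4, 3, -6, -10, -12, -12, 5, 0]
k=6: xs[6] = (-12)-5 = -17 → [4, 3, -6, -10, -12, -12, -17, 0]
k=7: xs[7] = (-17)-0 = -17 → [4, 3, -6, -10, -12, -12, -17, -17]

[4, 3, -6, -10, -12, -12, -17, -17]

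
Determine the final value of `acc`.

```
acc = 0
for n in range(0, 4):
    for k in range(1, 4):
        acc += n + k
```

n=0,k=1: acc = 0+1 = 1
n=0,k=2: acc = 1+2 = 3
n=0,k=3: acc = 3+3 = 6
n=1,k=1: acc = 6+2 = 8
n=1,k=2: acc = 8+3 = 11
n=1,k=3: acc = 11+4 = 15
n=2,k=1: acc = 15+3 = 18
n=2,k=2: acc = 18+4 = 22
n=2,k=3: acc = 22+5 = 27
n=3,k=1: acc = 27+4 = 31
n=3,k=2: acc = 31+5 = 36
n=3,k=3: acc = 36+6 = 42

42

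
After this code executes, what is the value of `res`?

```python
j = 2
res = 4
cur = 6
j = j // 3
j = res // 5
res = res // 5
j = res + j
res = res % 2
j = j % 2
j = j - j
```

j = 2//3 = 0
j = 4//5 = 0
res = 4//5 = 0
j = 0+0 = 0
res = 0%2 = 0
j = 0%2 = 0
j = 0-0 = 0

0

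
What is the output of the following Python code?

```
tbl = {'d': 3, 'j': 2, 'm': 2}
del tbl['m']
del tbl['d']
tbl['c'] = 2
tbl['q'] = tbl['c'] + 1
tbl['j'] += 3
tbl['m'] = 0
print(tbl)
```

del 'm' → {'d': 3, 'j': 2}
del 'd' → {'j': 2}
tbl['c'] = 2 → {'j': 2, 'c': 2}
tbl['q'] = tbl['c']+1 = 3 → {'j': 2, 'c': 2, 'q': 3}
tbl['j'] = 2+3 = 5 → {'j': 5, 'c': 2, 'q': 3}
tbl['m'] = 0 → {'j': 5, 'c': 2, 'q': 3, 'm': 0}

{'j': 5, 'c': 2, 'q': 3, 'm': 0}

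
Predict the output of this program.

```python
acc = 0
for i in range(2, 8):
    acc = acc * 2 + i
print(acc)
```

183

i=2: acc = 0*2+2 = 2
i=3: acc = 2*2+3 = 7
i=4: acc = 7*2+4 = 18
i=5: acc = 18*2+5 = 41
i=6: acc = 41*2+6 = 88
i=7: acc = 88*2+7 = 183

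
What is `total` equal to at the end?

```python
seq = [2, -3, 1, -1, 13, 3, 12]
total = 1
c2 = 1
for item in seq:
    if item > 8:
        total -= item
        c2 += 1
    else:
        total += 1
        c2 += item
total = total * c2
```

-95

item=2: not >8, total = 1+1 = 2; c2=3
item=-3: not >8, total = 2+1 = 3; c2=0
item=1: not >8, total = 3+1 = 4; c2=1
item=-1: not >8, total = 4+1 = 5; c2=0
item=13: >8, total = 5-13 = -8; c2=1
item=3: not >8, total = (-8)+1 = -7; c2=4
item=12: >8, total = (-7)-12 = -19; c2=5
total*c2 = (-19)*5 = -95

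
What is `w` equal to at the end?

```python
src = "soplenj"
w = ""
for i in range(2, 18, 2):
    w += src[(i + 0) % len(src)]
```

i=2: add src[2]='p' → 'p'
i=4: add src[4]='e' → 'pe'
i=6: add src[6]='j' → 'pej'
i=8: add src[1]='o' → 'pejo'
i=10: add src[3]='l' → 'pejol'
i=12: add src[5]='n' → 'pejoln'
i=14: add src[0]='s' → 'pejolns'
i=16: add src[2]='p' → 'pejolnsp'

'pejolnsp'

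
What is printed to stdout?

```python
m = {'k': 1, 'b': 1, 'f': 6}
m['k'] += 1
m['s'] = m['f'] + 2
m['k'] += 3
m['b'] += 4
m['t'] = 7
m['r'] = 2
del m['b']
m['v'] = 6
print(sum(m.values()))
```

34

m['k'] = 1+1 = 2 → {'k': 2, 'b': 1, 'f': 6}
m['s'] = m['f']+2 = 8 → {'k': 2, 'b': 1, 'f': 6, 's': 8}
m['k'] = 2+3 = 5 → {'k': 5, 'b': 1, 'f': 6, 's': 8}
m['b'] = 1+4 = 5 → {'k': 5, 'b': 5, 'f': 6, 's': 8}
m['t'] = 7 → {'k': 5, 'b': 5, 'f': 6, 's': 8, 't': 7}
m['r'] = 2 → {'k': 5, 'b': 5, 'f': 6, 's': 8, 't': 7, 'r': 2}
del 'b' → {'k': 5, 'f': 6, 's': 8, 't': 7, 'r': 2}
m['v'] = 6 → {'k': 5, 'f': 6, 's': 8, 't': 7, 'r': 2, 'v': 6}
sum of values = 34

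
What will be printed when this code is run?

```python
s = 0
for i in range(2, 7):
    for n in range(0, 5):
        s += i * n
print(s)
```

i=2,n=0: s = 0+0 = 0
i=2,n=1: s = 0+2 = 2
i=2,n=2: s = 2+4 = 6
i=2,n=3: s = 6+6 = 12
i=2,n=4: s = 12+8 = 20
i=3,n=0: s = 20+0 = 20
i=3,n=1: s = 20+3 = 23
i=3,n=2: s = 23+6 = 29
i=3,n=3: s = 29+9 = 38
i=3,n=4: s = 38+12 = 50
i=4,n=0: s = 50+0 = 50
i=4,n=1: s = 50+4 = 54
i=4,n=2: s = 54+8 = 62
i=4,n=3: s = 62+12 = 74
i=4,n=4: s = 74+16 = 90
i=5,n=0: s = 90+0 = 90
i=5,n=1: s = 90+5 = 95
i=5,n=2: s = 95+10 = 105
i=5,n=3: s = 105+15 = 120
i=5,n=4: s = 120+20 = 140
i=6,n=0: s = 140+0 = 140
i=6,n=1: s = 140+6 = 146
i=6,n=2: s = 146+12 = 158
i=6,n=3: s = 158+18 = 176
i=6,n=4: s = 176+24 = 200

200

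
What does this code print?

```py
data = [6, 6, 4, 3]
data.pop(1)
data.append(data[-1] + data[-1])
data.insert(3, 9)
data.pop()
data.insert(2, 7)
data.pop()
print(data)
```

pop(1) removes 6 → [6, 4, 3]
append data[-1]+data[-1] = 3+3 = 6 → [6, 4, 3, 6]
insert 9 at 3 → [6, 4, 3, 9, 6]
pop() removes 6 → [6, 4, 3, 9]
insert 7 at 2 → [6, 4, 7, 3, 9]
pop() removes 9 → [6, 4, 7, 3]

[6, 4, 7, 3]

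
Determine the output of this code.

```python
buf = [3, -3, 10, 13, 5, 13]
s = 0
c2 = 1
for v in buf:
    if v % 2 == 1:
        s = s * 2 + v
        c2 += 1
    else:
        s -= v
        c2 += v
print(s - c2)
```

3

v=3: odd, s = 0*2+3 = 3; c2=2
v=-3: odd, s = 3*2+(-3) = 3; c2=3
v=10: not odd, s = 3-10 = -7; c2=13
v=13: odd, s = (-7)*2+13 = -1; c2=14
v=5: odd, s = (-1)*2+5 = 3; c2=15
v=13: odd, s = 3*2+13 = 19; c2=16
s-c2 = 19-16 = 3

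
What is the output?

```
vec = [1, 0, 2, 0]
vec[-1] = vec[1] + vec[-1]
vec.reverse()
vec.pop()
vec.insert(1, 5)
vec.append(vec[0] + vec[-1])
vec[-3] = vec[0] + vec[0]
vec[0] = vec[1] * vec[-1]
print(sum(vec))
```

vec[-1] = vec[1]+vec[-1] = 0+0 = 0 → [1, 0, 2, 0]
reverse → [0, 2, 0, 1]
pop() removes 1 → [0, 2, 0]
insert 5 at 1 → [0, 5, 2, 0]
append vec[0]+vec[-1] = 0+0 = 0 → [0, 5, 2, 0, 0]
vec[-3] = vec[0]+vec[0] = 0+0 = 0 → [0, 5, 0, 0, 0]
vec[0] = vec[1]*vec[-1] = 5*0 = 0 → [0, 5, 0, 0, 0]
sum = 5

5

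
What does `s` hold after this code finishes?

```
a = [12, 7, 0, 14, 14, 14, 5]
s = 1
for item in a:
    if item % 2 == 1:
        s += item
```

item=12: not odd
item=7: odd, s = 1+7 = 8
item=0: not odd
item=14: not odd
item=14: not odd
item=14: not odd
item=5: odd, s = 8+5 = 13

13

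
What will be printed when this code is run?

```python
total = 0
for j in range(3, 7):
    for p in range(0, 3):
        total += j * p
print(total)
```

54

j=3,p=0: total = 0+0 = 0
j=3,p=1: total = 0+3 = 3
j=3,p=2: total = 3+6 = 9
j=4,p=0: total = 9+0 = 9
j=4,p=1: total = 9+4 = 13
j=4,p=2: total = 13+8 = 21
j=5,p=0: total = 21+0 = 21
j=5,p=1: total = 21+5 = 26
j=5,p=2: total = 26+10 = 36
j=6,p=0: total = 36+0 = 36
j=6,p=1: total = 36+6 = 42
j=6,p=2: total = 42+12 = 54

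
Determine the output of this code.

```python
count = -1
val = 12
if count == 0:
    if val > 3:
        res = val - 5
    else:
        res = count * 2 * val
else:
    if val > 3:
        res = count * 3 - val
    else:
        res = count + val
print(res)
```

-15

count=-1, val=12
count == 0 is False; val > 3 is True
→ res = count * 3 - val = -15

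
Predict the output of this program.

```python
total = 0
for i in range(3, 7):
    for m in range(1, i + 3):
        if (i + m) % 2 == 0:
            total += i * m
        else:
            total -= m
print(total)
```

232

i=3,m=1: even sum, total = 0+3 = 3
i=3,m=2: odd sum, total = 3-2 = 1
i=3,m=3: even sum, total = 1+9 = 10
i=3,m=4: odd sum, total = 10-4 = 6
i=3,m=5: even sum, total = 6+15 = 21
i=4,m=1: odd sum, total = 21-1 = 20
i=4,m=2: even sum, total = 20+8 = 28
i=4,m=3: odd sum, total = 28-3 = 25
i=4,m=4: even sum, total = 25+16 = 41
i=4,m=5: odd sum, total = 41-5 = 36
i=4,m=6: even sum, total = 36+24 = 60
i=5,m=1: even sum, total = 60+5 = 65
i=5,m=2: odd sum, total = 65-2 = 63
i=5,m=3: even sum, total = 63+15 = 78
i=5,m=4: odd sum, total = 78-4 = 74
i=5,m=5: even sum, total = 74+25 = 99
i=5,m=6: odd sum, total = 99-6 = 93
i=5,m=7: even sum, total = 93+35 = 128
i=6,m=1: odd sum, total = 128-1 = 127
i=6,m=2: even sum, total = 127+12 = 139
i=6,m=3: odd sum, total = 139-3 = 136
i=6,m=4: even sum, total = 136+24 = 160
i=6,m=5: odd sum, total = 160-5 = 155
i=6,m=6: even sum, total = 155+36 = 191
i=6,m=7: odd sum, total = 191-7 = 184
i=6,m=8: even sum, total = 184+48 = 232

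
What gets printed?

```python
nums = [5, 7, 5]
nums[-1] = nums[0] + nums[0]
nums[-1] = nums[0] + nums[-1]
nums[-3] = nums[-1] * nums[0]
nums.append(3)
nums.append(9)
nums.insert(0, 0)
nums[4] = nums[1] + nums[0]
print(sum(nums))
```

181

nums[-1] = nums[0]+nums[0] = 5+5 = 10 → [5, 7, 10]
nums[-1] = nums[0]+nums[-1] = 5+10 = 15 → [5, 7, 15]
nums[-3] = nums[-1]*nums[0] = 15*5 = 75 → [75, 7, 15]
append 3 → [75, 7, 15, 3]
append 9 → [75, 7, 15, 3, 9]
insert 0 at 0 → [0, 75, 7, 15, 3, 9]
nums[4] = nums[1]+nums[0] = 75+0 = 75 → [0, 75, 7, 15, 75, 9]
sum = 181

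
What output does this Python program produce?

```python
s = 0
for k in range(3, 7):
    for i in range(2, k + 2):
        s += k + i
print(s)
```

156

k=3,i=2: s = 0+5 = 5
k=3,i=3: s = 5+6 = 11
k=3,i=4: s = 11+7 = 18
k=4,i=2: s = 18+6 = 24
k=4,i=3: s = 24+7 = 31
k=4,i=4: s = 31+8 = 39
k=4,i=5: s = 39+9 = 48
k=5,i=2: s = 48+7 = 55
k=5,i=3: s = 55+8 = 63
k=5,i=4: s = 63+9 = 72
k=5,i=5: s = 72+10 = 82
k=5,i=6: s = 82+11 = 93
k=6,i=2: s = 93+8 = 101
k=6,i=3: s = 101+9 = 110
k=6,i=4: s = 110+10 = 120
k=6,i=5: s = 120+11 = 131
k=6,i=6: s = 131+12 = 143
k=6,i=7: s = 143+13 = 156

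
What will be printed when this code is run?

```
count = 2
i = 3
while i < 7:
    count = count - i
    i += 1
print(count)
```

-16

i=3: count = 2-3 = -1
i=4: count = (-1)-4 = -5
i=5: count = (-5)-5 = -10
i=6: count = (-10)-6 = -16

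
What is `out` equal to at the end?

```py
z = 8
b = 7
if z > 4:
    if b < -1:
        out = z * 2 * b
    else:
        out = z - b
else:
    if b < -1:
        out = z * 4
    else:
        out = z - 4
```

z=8, b=7
z > 4 is True; b < -1 is False
→ out = z - b = 1

1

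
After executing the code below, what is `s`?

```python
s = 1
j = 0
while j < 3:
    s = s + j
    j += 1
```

4

j=0: s = 1+0 = 1
j=1: s = 1+1 = 2
j=2: s = 2+2 = 4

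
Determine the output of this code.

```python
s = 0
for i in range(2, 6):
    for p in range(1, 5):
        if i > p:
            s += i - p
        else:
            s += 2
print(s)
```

32

i=2,p=1: 2>1, s = 0+1 = 1
i=2,p=2: not 2>2, s = 1+2 = 3
i=2,p=3: not 2>3, s = 3+2 = 5
i=2,p=4: not 2>4, s = 5+2 = 7
i=3,p=1: 3>1, s = 7+2 = 9
i=3,p=2: 3>2, s = 9+1 = 10
i=3,p=3: not 3>3, s = 10+2 = 12
i=3,p=4: not 3>4, s = 12+2 = 14
i=4,p=1: 4>1, s = 14+3 = 17
i=4,p=2: 4>2, s = 17+2 = 19
i=4,p=3: 4>3, s = 19+1 = 20
i=4,p=4: not 4>4, s = 20+2 = 22
i=5,p=1: 5>1, s = 22+4 = 26
i=5,p=2: 5>2, s = 26+3 = 29
i=5,p=3: 5>3, s = 29+2 = 31
i=5,p=4: 5>4, s = 31+1 = 32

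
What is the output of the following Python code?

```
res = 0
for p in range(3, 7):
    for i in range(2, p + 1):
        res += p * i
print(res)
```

241

p=3,i=2: res = 0+6 = 6
p=3,i=3: res = 6+9 = 15
p=4,i=2: res = 15+8 = 23
p=4,i=3: res = 23+12 = 35
p=4,i=4: res = 35+16 = 51
p=5,i=2: res = 51+10 = 61
p=5,i=3: res = 61+15 = 76
p=5,i=4: res = 76+20 = 96
p=5,i=5: res = 96+25 = 121
p=6,i=2: res = 121+12 = 133
p=6,i=3: res = 133+18 = 151
p=6,i=4: res = 151+24 = 175
p=6,i=5: res = 175+30 = 205
p=6,i=6: res = 205+36 = 241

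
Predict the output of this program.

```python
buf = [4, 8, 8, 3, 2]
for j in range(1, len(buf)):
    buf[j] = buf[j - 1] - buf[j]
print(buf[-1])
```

j=1: buf[1] = 4-8 = -4 → [4, -4, 8, 3, 2]
j=2: buf[2] = (-4)-8 = -12 → [4, -4, -12, 3, 2]
j=3: buf[3] = (-12)-3 = -15 → [4, -4, -12, -15, 2]
j=4: buf[4] = (-15)-2 = -17 → [4, -4, -12, -15, -17]

-17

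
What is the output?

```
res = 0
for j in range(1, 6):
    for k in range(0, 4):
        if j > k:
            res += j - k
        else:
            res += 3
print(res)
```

j=1,k=0: 1>0, res = 0+1 = 1
j=1,k=1: not 1>1, res = 1+3 = 4
j=1,k=2: not 1>2, res = 4+3 = 7
j=1,k=3: not 1>3, res = 7+3 = 10
j=2,k=0: 2>0, res = 10+2 = 12
j=2,k=1: 2>1, res = 12+1 = 13
j=2,k=2: not 2>2, res = 13+3 = 16
j=2,k=3: not 2>3, res = 16+3 = 19
j=3,k=0: 3>0, res = 19+3 = 22
j=3,k=1: 3>1, res = 22+2 = 24
j=3,k=2: 3>2, res = 24+1 = 25
j=3,k=3: not 3>3, res = 25+3 = 28
j=4,k=0: 4>0, res = 28+4 = 32
j=4,k=1: 4>1, res = 32+3 = 35
j=4,k=2: 4>2, res = 35+2 = 37
j=4,k=3: 4>3, res = 37+1 = 38
j=5,k=0: 5>0, res = 38+5 = 43
j=5,k=1: 5>1, res = 43+4 = 47
j=5,k=2: 5>2, res = 47+3 = 50
j=5,k=3: 5>3, res = 50+2 = 52

52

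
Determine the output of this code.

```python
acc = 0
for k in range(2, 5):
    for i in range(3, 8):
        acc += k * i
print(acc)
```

k=2,i=3: acc = 0+6 = 6
k=2,i=4: acc = 6+8 = 14
k=2,i=5: acc = 14+10 = 24
k=2,i=6: acc = 24+12 = 36
k=2,i=7: acc = 36+14 = 50
k=3,i=3: acc = 50+9 = 59
k=3,i=4: acc = 59+12 = 71
k=3,i=5: acc = 71+15 = 86
k=3,i=6: acc = 86+18 = 104
k=3,i=7: acc = 104+21 = 125
k=4,i=3: acc = 125+12 = 137
k=4,i=4: acc = 137+16 = 153
k=4,i=5: acc = 153+20 = 173
k=4,i=6: acc = 173+24 = 197
k=4,i=7: acc = 197+28 = 225

225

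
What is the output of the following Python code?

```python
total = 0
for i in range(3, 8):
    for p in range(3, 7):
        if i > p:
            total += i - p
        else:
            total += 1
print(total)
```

i=3,p=3: not 3>3, total = 0+1 = 1
i=3,p=4: not 3>4, total = 1+1 = 2
i=3,p=5: not 3>5, total = 2+1 = 3
i=3,p=6: not 3>6, total = 3+1 = 4
i=4,p=3: 4>3, total = 4+1 = 5
i=4,p=4: not 4>4, total = 5+1 = 6
i=4,p=5: not 4>5, total = 6+1 = 7
i=4,p=6: not 4>6, total = 7+1 = 8
i=5,p=3: 5>3, total = 8+2 = 10
i=5,p=4: 5>4, total = 10+1 = 11
i=5,p=5: not 5>5, total = 11+1 = 12
i=5,p=6: not 5>6, total = 12+1 = 13
i=6,p=3: 6>3, total = 13+3 = 16
i=6,p=4: 6>4, total = 16+2 = 18
i=6,p=5: 6>5, total = 18+1 = 19
i=6,p=6: not 6>6, total = 19+1 = 20
i=7,p=3: 7>3, total = 20+4 = 24
i=7,p=4: 7>4, total = 24+3 = 27
i=7,p=5: 7>5, total = 27+2 = 29
i=7,p=6: 7>6, total = 29+1 = 30

30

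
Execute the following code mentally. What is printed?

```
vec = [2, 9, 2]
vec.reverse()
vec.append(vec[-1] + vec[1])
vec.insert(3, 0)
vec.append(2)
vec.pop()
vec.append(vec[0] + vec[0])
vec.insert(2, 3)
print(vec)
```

[2, 9, 3, 2, 0, 11, 4]

reverse → [2, 9, 2]
append vec[-1]+vec[1] = 2+9 = 11 → [2, 9, 2, 11]
insert 0 at 3 → [2, 9, 2, 0, 11]
append 2 → [2, 9, 2, 0, 11, 2]
pop() removes 2 → [2, 9, 2, 0, 11]
append vec[0]+vec[0] = 2+2 = 4 → [2, 9, 2, 0, 11, 4]
insert 3 at 2 → [2, 9, 3, 2, 0, 11, 4]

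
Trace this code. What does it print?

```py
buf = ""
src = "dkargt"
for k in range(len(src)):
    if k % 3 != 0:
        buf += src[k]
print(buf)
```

k=0: skip
k=1: add 'k' → 'k'
k=2: add 'a' → 'ka'
k=3: skip
k=4: add 'g' → 'kag'
k=5: add 't' → 'kagt'

kagt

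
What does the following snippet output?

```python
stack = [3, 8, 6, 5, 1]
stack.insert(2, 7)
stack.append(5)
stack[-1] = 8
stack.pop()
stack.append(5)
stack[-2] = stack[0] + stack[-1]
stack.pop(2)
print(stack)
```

insert 7 at 2 → [3, 8, 7, 6, 5, 1]
append 5 → [3, 8, 7, 6, 5, 1, 5]
stack[-1] = 8 → [3, 8, 7, 6, 5, 1, 8]
pop() removes 8 → [3, 8, 7, 6, 5, 1]
append 5 → [3, 8, 7, 6, 5, 1, 5]
stack[-2] = stack[0]+stack[-1] = 3+5 = 8 → [3, 8, 7, 6, 5, 8, 5]
pop(2) removes 7 → [3, 8, 6, 5, 8, 5]

[3, 8, 6, 5, 8, 5]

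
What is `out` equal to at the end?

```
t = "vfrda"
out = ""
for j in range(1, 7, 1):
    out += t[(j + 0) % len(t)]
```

'frdavf'

j=1: add t[1]='f' → 'f'
j=2: add t[2]='r' → 'fr'
j=3: add t[3]='d' → 'frd'
j=4: add t[4]='a' → 'frda'
j=5: add t[0]='v' → 'frdav'
j=6: add t[1]='f' → 'frdavf'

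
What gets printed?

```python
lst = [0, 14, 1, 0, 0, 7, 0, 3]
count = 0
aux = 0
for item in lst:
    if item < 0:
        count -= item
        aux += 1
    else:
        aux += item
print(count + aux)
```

item=0: not <0; aux=0
item=14: not <0; aux=14
item=1: not <0; aux=15
item=0: not <0; aux=15
item=0: not <0; aux=15
item=7: not <0; aux=22
item=0: not <0; aux=22
item=3: not <0; aux=25
count+aux = 0+25 = 25

25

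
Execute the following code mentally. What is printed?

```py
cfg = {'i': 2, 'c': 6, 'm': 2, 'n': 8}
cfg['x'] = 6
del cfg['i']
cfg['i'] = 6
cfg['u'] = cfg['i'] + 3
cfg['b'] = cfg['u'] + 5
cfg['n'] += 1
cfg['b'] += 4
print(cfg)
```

{'c': 6, 'm': 2, 'n': 9, 'x': 6, 'i': 6, 'u': 9, 'b': 18}

cfg['x'] = 6 → {'i': 2, 'c': 6, 'm': 2, 'n': 8, 'x': 6}
del 'i' → {'c': 6, 'm': 2, 'n': 8, 'x': 6}
cfg['i'] = 6 → {'c': 6, 'm': 2, 'n': 8, 'x': 6, 'i': 6}
cfg['u'] = cfg['i']+3 = 9 → {'c': 6, 'm': 2, 'n': 8, 'x': 6, 'i': 6, 'u': 9}
cfg['b'] = cfg['u']+5 = 14 → {'c': 6, 'm': 2, 'n': 8, 'x': 6, 'i': 6, 'u': 9, 'b': 14}
cfg['n'] = 8+1 = 9 → {'c': 6, 'm': 2, 'n': 9, 'x': 6, 'i': 6, 'u': 9, 'b': 14}
cfg['b'] = 14+4 = 18 → {'c': 6, 'm': 2, 'n': 9, 'x': 6, 'i': 6, 'u': 9, 'b': 18}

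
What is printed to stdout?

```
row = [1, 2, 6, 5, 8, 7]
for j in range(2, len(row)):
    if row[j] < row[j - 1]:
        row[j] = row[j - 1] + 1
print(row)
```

[1, 2, 6, 7, 8, 9]

j=2: 6>=2, unchanged → [1, 2, 6, 5, 8, 7]
j=3: 5<6, row[3] = 6+1 = 7 → [1, 2, 6, 7, 8, 7]
j=4: 8>=7, unchanged → [1, 2, 6, 7, 8, 7]
j=5: 7<8, row[5] = 8+1 = 9 → [1, 2, 6, 7, 8, 9]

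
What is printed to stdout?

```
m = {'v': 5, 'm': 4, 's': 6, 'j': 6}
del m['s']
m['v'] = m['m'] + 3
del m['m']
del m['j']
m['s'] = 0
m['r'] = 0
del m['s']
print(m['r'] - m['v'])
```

del 's' → {'v': 5, 'm': 4, 'j': 6}
m['v'] = m['m']+3 = 7 → {'v': 7, 'm': 4, 'j': 6}
del 'm' → {'v': 7, 'j': 6}
del 'j' → {'v': 7}
m['s'] = 0 → {'v': 7, 's': 0}
m['r'] = 0 → {'v': 7, 's': 0, 'r': 0}
del 's' → {'v': 7, 'r': 0}
m['r']-m['v'] = 0-7 = -7

-7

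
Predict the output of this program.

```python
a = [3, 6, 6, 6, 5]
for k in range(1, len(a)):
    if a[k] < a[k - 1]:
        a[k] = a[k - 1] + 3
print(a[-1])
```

9

k=1: 6>=3, unchanged → [3, 6, 6, 6, 5]
k=2: 6>=6, unchanged → [3, 6, 6, 6, 5]
k=3: 6>=6, unchanged → [3, 6, 6, 6, 5]
k=4: 5<6, a[4] = 6+3 = 9 → [3, 6, 6, 6, 9]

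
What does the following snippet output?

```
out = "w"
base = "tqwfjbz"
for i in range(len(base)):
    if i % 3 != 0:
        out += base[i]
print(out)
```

wqwjb

i=0: skip
i=1: add 'q' → 'wq'
i=2: add 'w' → 'wqw'
i=3: skip
i=4: add 'j' → 'wqwj'
i=5: add 'b' → 'wqwjb'
i=6: skip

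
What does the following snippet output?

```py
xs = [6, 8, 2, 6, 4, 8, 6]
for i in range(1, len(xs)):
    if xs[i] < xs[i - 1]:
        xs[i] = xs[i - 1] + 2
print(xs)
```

[6, 8, 10, 12, 14, 16, 18]

i=1: 8>=6, unchanged → [6, 8, 2, 6, 4, 8, 6]
i=2: 2<8, xs[2] = 8+2 = 10 → [6, 8, 10, 6, 4, 8, 6]
i=3: 6<10, xs[3] = 10+2 = 12 → [6, 8, 10, 12, 4, 8, 6]
i=4: 4<12, xs[4] = 12+2 = 14 → [6, 8, 10, 12, 14, 8, 6]
i=5: 8<14, xs[5] = 14+2 = 16 → [6, 8, 10, 12, 14, 16, 6]
i=6: 6<16, xs[6] = 16+2 = 18 → [6, 8, 10, 12, 14, 16, 18]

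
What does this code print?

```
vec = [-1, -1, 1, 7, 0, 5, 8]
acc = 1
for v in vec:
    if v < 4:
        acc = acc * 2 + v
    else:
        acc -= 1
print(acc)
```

v=-1: <4, acc = 1*2+(-1) = 1
v=-1: <4, acc = 1*2+(-1) = 1
v=1: <4, acc = 1*2+1 = 3
v=7: not <4, acc = 3-1 = 2
v=0: <4, acc = 2*2+0 = 4
v=5: not <4, acc = 4-1 = 3
v=8: not <4, acc = 3-1 = 2

2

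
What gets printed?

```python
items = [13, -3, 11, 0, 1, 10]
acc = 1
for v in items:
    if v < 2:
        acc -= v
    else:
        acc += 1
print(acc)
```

v=13: not <2, acc = 1+1 = 2
v=-3: <2, acc = 2-(-3) = 5
v=11: not <2, acc = 5+1 = 6
v=0: <2, acc = 6-0 = 6
v=1: <2, acc = 6-1 = 5
v=10: not <2, acc = 5+1 = 6

6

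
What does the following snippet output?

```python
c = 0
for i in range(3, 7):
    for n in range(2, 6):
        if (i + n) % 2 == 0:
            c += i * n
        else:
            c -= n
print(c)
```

i=3,n=2: odd sum, c = 0-2 = -2
i=3,n=3: even sum, c = (-2)+9 = 7
i=3,n=4: odd sum, c = 7-4 = 3
i=3,n=5: even sum, c = 3+15 = 18
i=4,n=2: even sum, c = 18+8 = 26
i=4,n=3: odd sum, c = 26-3 = 23
i=4,n=4: even sum, c = 23+16 = 39
i=4,n=5: odd sum, c = 39-5 = 34
i=5,n=2: odd sum, c = 34-2 = 32
i=5,n=3: even sum, c = 32+15 = 47
i=5,n=4: odd sum, c = 47-4 = 43
i=5,n=5: even sum, c = 43+25 = 68
i=6,n=2: even sum, c = 68+12 = 80
i=6,n=3: odd sum, c = 80-3 = 77
i=6,n=4: even sum, c = 77+24 = 101
i=6,n=5: odd sum, c = 101-5 = 96

96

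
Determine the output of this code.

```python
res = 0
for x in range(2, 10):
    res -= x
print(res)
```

x=2: res = 0-2 = -2
x=3: res = (-2)-3 = -5
x=4: res = (-5)-4 = -9
x=5: res = (-9)-5 = -14
x=6: res = (-14)-6 = -20
x=7: res = (-20)-7 = -27
x=8: res = (-27)-8 = -35
x=9: res = (-35)-9 = -44

-44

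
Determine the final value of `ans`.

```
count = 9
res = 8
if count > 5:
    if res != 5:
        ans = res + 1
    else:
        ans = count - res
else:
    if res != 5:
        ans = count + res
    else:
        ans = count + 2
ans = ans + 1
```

count=9, res=8
count > 5 is True; res != 5 is True
→ ans = res + 1 = 9
ans = 9+1 = 10

10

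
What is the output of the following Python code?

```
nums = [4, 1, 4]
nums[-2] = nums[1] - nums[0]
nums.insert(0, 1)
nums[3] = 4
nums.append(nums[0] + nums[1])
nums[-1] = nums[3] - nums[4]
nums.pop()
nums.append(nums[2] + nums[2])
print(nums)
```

[1, 4, -3, 4, -6]

nums[-2] = nums[1]-nums[0] = 1-4 = -3 → [4, -3, 4]
insert 1 at 0 → [1, 4, -3, 4]
nums[3] = 4 → [1, 4, -3, 4]
append nums[0]+nums[1] = 1+4 = 5 → [1, 4, -3, 4, 5]
nums[-1] = nums[3]-nums[4] = 4-5 = -1 → [1, 4, -3, 4, -1]
pop() removes -1 → [1, 4, -3, 4]
append nums[2]+nums[2] = (-3)+(-3) = -6 → [1, 4, -3, 4, -6]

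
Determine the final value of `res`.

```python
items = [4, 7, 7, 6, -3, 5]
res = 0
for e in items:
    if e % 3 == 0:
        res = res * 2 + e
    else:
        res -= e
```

e=4: not %3==0, res = 0-4 = -4
e=7: not %3==0, res = (-4)-7 = -11
e=7: not %3==0, res = (-11)-7 = -18
e=6: %3==0, res = (-18)*2+6 = -30
e=-3: %3==0, res = (-30)*2+(-3) = -63
e=5: not %3==0, res = (-63)-5 = -68

-68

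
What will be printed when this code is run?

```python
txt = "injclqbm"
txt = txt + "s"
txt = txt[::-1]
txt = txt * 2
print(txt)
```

+ 's' → 'injclqbms'
reverse → 'smbqlcjni'
repeat ×2 → 'smbqlcjnismbqlcjni'

smbqlcjnismbqlcjni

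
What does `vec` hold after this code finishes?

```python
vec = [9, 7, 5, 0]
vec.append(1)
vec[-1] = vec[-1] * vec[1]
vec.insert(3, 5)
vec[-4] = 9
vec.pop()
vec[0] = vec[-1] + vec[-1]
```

append 1 → [9, 7, 5, 0, 1]
vec[-1] = vec[-1]*vec[1] = 1*7 = 7 → [9, 7, 5, 0, 7]
insert 5 at 3 → [9, 7, 5, 5, 0, 7]
vec[-4] = 9 → [9, 7, 9, 5, 0, 7]
pop() removes 7 → [9, 7, 9, 5, 0]
vec[0] = vec[-1]+vec[-1] = 0+0 = 0 → [0, 7, 9, 5, 0]

[0, 7, 9, 5, 0]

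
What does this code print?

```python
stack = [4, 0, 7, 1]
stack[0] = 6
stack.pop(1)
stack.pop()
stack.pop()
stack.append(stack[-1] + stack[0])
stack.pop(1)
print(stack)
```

stack[0] = 6 → [6, 0, 7, 1]
pop(1) removes 0 → [6, 7, 1]
pop() removes 1 → [6, 7]
pop() removes 7 → [6]
append stack[-1]+stack[0] = 6+6 = 12 → [6, 12]
pop(1) removes 12 → [6]

[6]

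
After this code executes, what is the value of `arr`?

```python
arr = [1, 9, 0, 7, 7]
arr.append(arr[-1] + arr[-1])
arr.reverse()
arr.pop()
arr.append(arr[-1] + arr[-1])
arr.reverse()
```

append arr[-1]+arr[-1] = 7+7 = 14 → [1, 9, 0, 7, 7, 14]
reverse → [14, 7, 7, 0, 9, 1]
pop() removes 1 → [14, 7, 7, 0, 9]
append arr[-1]+arr[-1] = 9+9 = 18 → [14, 7, 7, 0, 9, 18]
reverse → [18, 9, 0, 7, 7, 14]

[18, 9, 0, 7, 7, 14]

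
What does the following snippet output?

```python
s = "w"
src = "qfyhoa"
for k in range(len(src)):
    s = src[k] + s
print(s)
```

k=0: prepend 'q' → 'qw'
k=1: prepend 'f' → 'fqw'
k=2: prepend 'y' → 'yfqw'
k=3: prepend 'h' → 'hyfqw'
k=4: prepend 'o' → 'ohyfqw'
k=5: prepend 'a' → 'aohyfqw'

aohyfqw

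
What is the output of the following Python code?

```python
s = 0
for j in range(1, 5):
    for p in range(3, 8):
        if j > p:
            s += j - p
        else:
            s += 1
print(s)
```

j=1,p=3: not 1>3, s = 0+1 = 1
j=1,p=4: not 1>4, s = 1+1 = 2
j=1,p=5: not 1>5, s = 2+1 = 3
j=1,p=6: not 1>6, s = 3+1 = 4
j=1,p=7: not 1>7, s = 4+1 = 5
j=2,p=3: not 2>3, s = 5+1 = 6
j=2,p=4: not 2>4, s = 6+1 = 7
j=2,p=5: not 2>5, s = 7+1 = 8
j=2,p=6: not 2>6, s = 8+1 = 9
j=2,p=7: not 2>7, s = 9+1 = 10
j=3,p=3: not 3>3, s = 10+1 = 11
j=3,p=4: not 3>4, s = 11+1 = 12
j=3,p=5: not 3>5, s = 12+1 = 13
j=3,p=6: not 3>6, s = 13+1 = 14
j=3,p=7: not 3>7, s = 14+1 = 15
j=4,p=3: 4>3, s = 15+1 = 16
j=4,p=4: not 4>4, s = 16+1 = 17
j=4,p=5: not 4>5, s = 17+1 = 18
j=4,p=6: not 4>6, s = 18+1 = 19
j=4,p=7: not 4>7, s = 19+1 = 20

20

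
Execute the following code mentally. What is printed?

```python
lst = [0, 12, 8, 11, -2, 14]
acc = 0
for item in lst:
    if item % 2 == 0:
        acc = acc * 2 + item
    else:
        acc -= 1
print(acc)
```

134

item=0: even, acc = 0*2+0 = 0
item=12: even, acc = 0*2+12 = 12
item=8: even, acc = 12*2+8 = 32
item=11: not even, acc = 32-1 = 31
item=-2: even, acc = 31*2+(-2) = 60
item=14: even, acc = 60*2+14 = 134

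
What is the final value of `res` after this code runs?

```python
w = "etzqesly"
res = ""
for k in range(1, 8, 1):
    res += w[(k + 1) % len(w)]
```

k=1: add w[2]='z' → 'z'
k=2: add w[3]='q' → 'zq'
k=3: add w[4]='e' → 'zqe'
k=4: add w[5]='s' → 'zqes'
k=5: add w[6]='l' → 'zqesl'
k=6: add w[7]='y' → 'zqesly'
k=7: add w[0]='e' → 'zqeslye'

'zqeslye'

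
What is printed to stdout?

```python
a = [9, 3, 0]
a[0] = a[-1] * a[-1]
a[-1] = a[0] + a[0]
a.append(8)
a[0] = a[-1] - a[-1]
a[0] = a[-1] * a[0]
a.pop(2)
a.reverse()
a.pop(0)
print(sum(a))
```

a[0] = a[-1]*a[-1] = 0*0 = 0 → [0, 3, 0]
a[-1] = a[0]+a[0] = 0+0 = 0 → [0, 3, 0]
append 8 → [0, 3, 0, 8]
a[0] = a[-1]-a[-1] = 8-8 = 0 → [0, 3, 0, 8]
a[0] = a[-1]*a[0] = 8*0 = 0 → [0, 3, 0, 8]
pop(2) removes 0 → [0, 3, 8]
reverse → [8, 3, 0]
pop(0) removes 8 → [3, 0]
sum = 3

3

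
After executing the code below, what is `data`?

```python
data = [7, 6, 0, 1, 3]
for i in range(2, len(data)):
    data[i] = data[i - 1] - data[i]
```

i=2: data[2] = 6-0 = 6 → [7, 6, 6, 1, 3]
i=3: data[3] = 6-1 = 5 → [7, 6, 6, 5, 3]
i=4: data[4] = 5-3 = 2 → [7, 6, 6, 5, 2]

[7, 6, 6, 5, 2]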